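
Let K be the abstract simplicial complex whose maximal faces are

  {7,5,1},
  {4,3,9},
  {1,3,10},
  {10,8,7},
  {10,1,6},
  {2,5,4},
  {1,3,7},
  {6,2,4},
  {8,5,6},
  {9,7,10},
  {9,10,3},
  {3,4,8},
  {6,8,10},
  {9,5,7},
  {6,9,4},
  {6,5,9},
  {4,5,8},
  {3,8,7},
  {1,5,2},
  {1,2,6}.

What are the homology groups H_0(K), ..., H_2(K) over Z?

We work with the vertex ordering 1 < 2 < 3 < 4 < 5 < 6 < 7 < 8 < 9 < 10. The simplices of K, each written with vertices in increasing order, are:

  0-simplices (10): [1], [2], [3], [4], [5], [6], [7], [8], [9], [10]
  1-simplices (30): (30 of them)
  2-simplices (20): (20 of them)

so the chain groups are C_0 ≅ Z^10, C_1 ≅ Z^30, C_2 ≅ Z^20.

∂_1: C_1 → C_0 maps an edge to its endpoints' difference, ∂[p,q] = q − p. For instance
  ∂[3,10] = [10] − [3].
The 10×30 boundary matrix has rank 9 and Smith normal form diag(1,1,1,1,1,1,1,1,1).

The boundary map ∂_2: C_2 → C_1 sends each 2-simplex [p,q,r] to [q,r] − [p,r] + [p,q]. For instance
  ∂[2,4,6] = [4,6] − [2,6] + [2,4],
  ∂[1,3,7] = [3,7] − [1,7] + [1,3].
The resulting 30×20 matrix has rank 20, and its Smith normal form has invariant factors (1,1,1,1,1,1,1,1,1,1,1,1,1,1,1,1,1,1,1,2).

Computing H_k = (kernel of ∂_k) / (image of ∂_{k+1}):

  H_0: rank C_0 − rank ∂_1 = 10 − 9 = 1, and the invariant factors of ∂_1 are all 1, so H_0 = Z.
  H_1: rank ker ∂_1 − rank ∂_2 = (30 − 9) − 20 = 1, and ∂_2 has invariant factor 2 > 1, so H_1 = Z × Z/2.
  H_2: rank ker ∂_2 − rank ∂_3 = (20 − 20) − 0 = 0, and there is no ∂_3, so H_2 = 0.

As a check, the Euler characteristic is 10 − 30 + 20 = 0, which agrees with 1 − 1 + 0 = 0.

H_0 ≅ Z,  H_1 ≅ Z × Z/2,  H_2 = 0.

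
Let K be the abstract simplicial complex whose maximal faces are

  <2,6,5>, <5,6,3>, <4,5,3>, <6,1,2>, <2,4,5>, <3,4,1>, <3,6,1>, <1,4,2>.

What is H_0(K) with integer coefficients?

Order the vertices as 1 < 2 < 3 < 4 < 5 < 6. Listing each simplex with vertices in this order, K has dimension 2 with simplices:

  0-simplices (6): [1], [2], [3], [4], [5], [6]
  1-simplices (12): [1,2], [1,3], [1,4], [1,6], [2,4], [2,5], [2,6], [3,4], [3,5], [3,6], [4,5], [5,6]
  2-simplices (8): [1,2,4], [1,2,6], [1,3,4], [1,3,6], [2,4,5], [2,5,6], [3,4,5], [3,5,6]

giving chain groups C_0 ≅ Z^6, C_1 ≅ Z^12, C_2 ≅ Z^8.

Boundary ∂_1: C_1 → C_0 maps an edge to its endpoints' difference, ∂[p,q] = q − p.
As a 6×12 matrix over Z this has rank 5, with invariant factors (1,1,1,1,1).

∂_2: C_2 → C_1 acts by ∂[p,q,r] = [q,r] − [p,r] + [p,q]. For instance
  ∂[2,5,6] = [5,6] − [2,6] + [2,5],
  ∂[1,3,4] = [3,4] − [1,4] + [1,3].
The 12×8 boundary matrix has rank 7 and Smith normal form diag(1,1,1,1,1,1,1).

Computing H_k = (kernel of ∂_k) / (image of ∂_{k+1}):

  H_0: rank C_0 − rank ∂_1 = 6 − 5 = 1, and the invariant factors of ∂_1 are all 1, so H_0 = Z.

(K is a triangulation of the 2-sphere S^2.)

H_0 = Z.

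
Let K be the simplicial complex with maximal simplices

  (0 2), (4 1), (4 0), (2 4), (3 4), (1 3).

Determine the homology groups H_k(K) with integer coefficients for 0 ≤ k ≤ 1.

Fix the vertex order 0 < 1 < 2 < 3 < 4 and write every simplex with vertices in increasing order. Then dim K = 1 and the simplices of K are:

  0-simplices (5): [0], [1], [2], [3], [4]
  1-simplices (6): [0,2], [0,4], [1,3], [1,4], [2,4], [3,4]

Hence C_0 ≅ Z^5, C_1 ≅ Z^6.

Boundary ∂_1: C_1 → C_0 is given by ∂[p,q] = [q] − [p]. For instance
  ∂[2,4] = [4] − [2].
The 5×6 boundary matrix has rank 4 and Smith normal form diag(1,1,1,1).

From H_k ≅ ker(∂_k) / im(∂_{k+1}) we obtain:

  H_0: rank C_0 − rank ∂_1 = 5 − 4 = 1, and the invariant factors of ∂_1 are all 1, so H_0 = Z.
  H_1: rank ker ∂_1 − rank ∂_2 = (6 − 4) − 0 = 2, and there is no ∂_2, so H_1 = Z^2.

H_0 = Z,  H_1 = Z^2.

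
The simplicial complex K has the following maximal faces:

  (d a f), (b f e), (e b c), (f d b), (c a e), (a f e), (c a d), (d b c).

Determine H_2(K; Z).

H_2 = Z.

Fix the vertex order a < b < c < d < e < f and write every simplex with vertices in increasing order. Then dim K = 2 and the simplices of K are:

  0-simplices (6): a, b, c, d, e, f
  1-simplices (12): ac, ad, ae, af, bc, bd, be, bf, cd, ce, df, ef
  2-simplices (8): acd, ace, adf, aef, bcd, bce, bdf, bef

Hence C_0 ≅ Z^6, C_1 ≅ Z^12, C_2 ≅ Z^8.

The boundary map ∂_1: C_1 → C_0 maps an edge to its endpoints' difference, ∂[p,q] = q − p. For instance
  ∂ac = c − a.
As a 6×12 matrix over Z this has rank 5, with invariant factors (1,1,1,1,1).

Boundary ∂_2: C_2 → C_1 sends each 2-simplex [p,q,r] to [q,r] − [p,r] + [p,q]. For instance
  ∂bef = ef − bf + be,
  ∂adf = df − af + ad.
This gives a 12×8 integer matrix of rank 7; reducing to Smith normal form yields diagonal entries (1,1,1,1,1,1,1).

From H_k ≅ ker(∂_k) / im(∂_{k+1}) we obtain:

  H_2: rank ker ∂_2 − rank ∂_3 = (8 − 7) − 0 = 1, and there is no ∂_3, so H_2 = Z.

(K is a triangulation of the 2-sphere S^2.)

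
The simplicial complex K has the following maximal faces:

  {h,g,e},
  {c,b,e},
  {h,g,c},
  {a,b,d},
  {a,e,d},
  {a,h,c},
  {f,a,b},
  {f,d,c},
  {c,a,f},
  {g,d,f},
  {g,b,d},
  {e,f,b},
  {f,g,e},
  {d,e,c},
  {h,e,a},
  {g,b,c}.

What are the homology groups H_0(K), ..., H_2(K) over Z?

Fix the vertex order a < b < c < d < e < f < g < h and write every simplex with vertices in increasing order. Then dim K = 2 and the simplices of K are:

  0-simplices (8): a, b, c, d, e, f, g, h
  1-simplices (24): ab, ac, ad, ae, af, ah, bc, bd, be, bf, bg, cd, ce, cf, cg, ch, de, df, dg, ef, eg, eh, fg, gh
  2-simplices (16): abd, abf, acf, ach, ade, aeh, bce, bcg, bdg, bef, cde, cdf, cgh, dfg, efg, egh

Hence C_0 ≅ Z^8, C_1 ≅ Z^24, C_2 ≅ Z^16.

The boundary map ∂_1: C_1 → C_0 is given by ∂[p,q] = [q] − [p].
The 8×24 boundary matrix has rank 7 and Smith normal form diag(1,1,1,1,1,1,1).

The boundary map ∂_2: C_2 → C_1 sends each 2-simplex [p,q,r] to [q,r] − [p,r] + [p,q]. For instance
  ∂egh = gh − eh + eg,
  ∂dfg = fg − dg + df.
The 24×16 boundary matrix has rank 15 and Smith normal form diag(1,1,1,1,1,1,1,1,1,1,1,1,1,1,1).

Computing H_k = (kernel of ∂_k) / (image of ∂_{k+1}):

  H_0: rank C_0 − rank ∂_1 = 8 − 7 = 1, and the invariant factors of ∂_1 are all 1, so H_0 = Z.
  H_1: rank ker ∂_1 − rank ∂_2 = (24 − 7) − 15 = 2, and the invariant factors of ∂_2 are all 1, so H_1 = Z^2.
  H_2: rank ker ∂_2 − rank ∂_3 = (16 − 15) − 0 = 1, and there is no ∂_3, so H_2 = Z.

(K is a triangulation of the torus T^2.)

H_0 = Z,  H_1 = Z^2,  H_2 = Z.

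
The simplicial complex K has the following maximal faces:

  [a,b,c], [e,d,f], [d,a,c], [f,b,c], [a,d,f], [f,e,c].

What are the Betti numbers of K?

b_0 = 1, b_1 = 1, b_2 = 0.

K has 6 vertices, 12 edges, 6 triangles.
rank ∂_0 = 0, rank ∂_1 = 5 ⇒ b_0 = 6 − 0 − 5 = 1; all invariant factors of ∂_1 are 1 so no torsion. So H_0 = Z.
rank ∂_1 = 5, rank ∂_2 = 6 ⇒ b_1 = 12 − 5 − 6 = 1; all invariant factors of ∂_2 are 1 so no torsion. So H_1 = Z.
rank ∂_2 = 6, rank ∂_3 = 0 ⇒ b_2 = 6 − 6 − 0 = 0. So H_2 = 0.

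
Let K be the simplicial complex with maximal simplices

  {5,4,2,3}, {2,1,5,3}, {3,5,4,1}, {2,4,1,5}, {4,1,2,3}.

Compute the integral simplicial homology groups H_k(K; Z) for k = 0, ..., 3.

H_0 = Z,  H_1 = 0,  H_2 = 0,  H_3 = Z.

Take the total order 1 < 2 < 3 < 4 < 5 on the vertex set. Then K (dimension 3) consists of the simplices:

  0-simplices (5): [1], [2], [3], [4], [5]
  1-simplices (10): [1,2], [1,3], [1,4], [1,5], [2,3], [2,4], [2,5], [3,4], [3,5], [4,5]
  2-simplices (10): [1,2,3], [1,2,4], [1,2,5], [1,3,4], [1,3,5], [1,4,5], [2,3,4], [2,3,5], [2,4,5], [3,4,5]
  3-simplices (5): [1,2,3,4], [1,2,3,5], [1,2,4,5], [1,3,4,5], [2,3,4,5]

giving chain groups C_0 ≅ Z^5, C_1 ≅ Z^10, C_2 ≅ Z^10, C_3 ≅ Z^5.

∂_1: C_1 → C_0 is given by ∂[p,q] = [q] − [p]. For instance
  ∂[1,3] = [3] − [1].
This gives a 5×10 integer matrix of rank 4; reducing to Smith normal form yields diagonal entries (1,1,1,1).

∂_2: C_2 → C_1 acts by ∂[p,q,r] = [q,r] − [p,r] + [p,q]. For instance
  ∂[1,2,4] = [2,4] − [1,4] + [1,2],
  ∂[3,4,5] = [4,5] − [3,5] + [3,4].
This gives a 10×10 integer matrix of rank 6; reducing to Smith normal form yields diagonal entries (1,1,1,1,1,1).

∂_3: C_3 → C_2 sends each 3-simplex σ to the alternating sum Σ_i (−1)^i (σ with its i-th vertex removed). For instance
  ∂[1,2,3,5] = [2,3,5] − [1,3,5] + [1,2,5] − [1,2,3],
  ∂[1,3,4,5] = [3,4,5] − [1,4,5] + [1,3,5] − [1,3,4].
This gives a 10×5 integer matrix of rank 4; reducing to Smith normal form yields diagonal entries (1,1,1,1).

Now H_k = ker ∂_k / im ∂_{k+1}, so:

  H_0: rank C_0 − rank ∂_1 = 5 − 4 = 1, and the invariant factors of ∂_1 are all 1, so H_0 ≅ Z.
  H_1: rank ker ∂_1 − rank ∂_2 = (10 − 4) − 6 = 0, and the invariant factors of ∂_2 are all 1, so H_1 ≅ 0.
  H_2: rank ker ∂_2 − rank ∂_3 = (10 − 6) − 4 = 0, and the invariant factors of ∂_3 are all 1, so H_2 ≅ 0.
  H_3: rank ker ∂_3 − rank ∂_4 = (5 − 4) − 0 = 1, and there is no ∂_4, so H_3 ≅ Z.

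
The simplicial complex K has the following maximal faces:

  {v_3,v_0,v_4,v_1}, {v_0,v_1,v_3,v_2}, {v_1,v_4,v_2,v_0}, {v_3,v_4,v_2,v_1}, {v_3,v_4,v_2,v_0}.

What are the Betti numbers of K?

b_0 = 1, b_1 = 0, b_2 = 0, b_3 = 1.

We work with the vertex ordering v_0 < v_1 < v_2 < v_3 < v_4. The simplices of K, each written with vertices in increasing order, are:

  0-simplices (5): [v_0], [v_1], [v_2], [v_3], [v_4]
  1-simplices (10): [v_0,v_1], [v_0,v_2], [v_0,v_3], [v_0,v_4], [v_1,v_2], [v_1,v_3], [v_1,v_4], [v_2,v_3], [v_2,v_4], [v_3,v_4]
  2-simplices (10): [v_0,v_1,v_2], [v_0,v_1,v_3], [v_0,v_1,v_4], [v_0,v_2,v_3], [v_0,v_2,v_4], [v_0,v_3,v_4], [v_1,v_2,v_3], [v_1,v_2,v_4], [v_1,v_3,v_4], [v_2,v_3,v_4]
  3-simplices (5): [v_0,v_1,v_2,v_3], [v_0,v_1,v_2,v_4], [v_0,v_1,v_3,v_4], [v_0,v_2,v_3,v_4], [v_1,v_2,v_3,v_4]

giving chain groups C_0 ≅ Z^5, C_1 ≅ Z^10, C_2 ≅ Z^10, C_3 ≅ Z^5.

The boundary map ∂_1: C_1 → C_0 is given by ∂[p,q] = [q] − [p]. For instance
  ∂[v_1,v_4] = [v_4] − [v_1].
This gives a 5×10 integer matrix of rank 4; reducing to Smith normal form yields diagonal entries (1,1,1,1).

Boundary ∂_2: C_2 → C_1 maps a triangle to the signed sum of its edges. For instance
  ∂[v_2,v_3,v_4] = [v_3,v_4] − [v_2,v_4] + [v_2,v_3],
  ∂[v_0,v_1,v_4] = [v_1,v_4] − [v_0,v_4] + [v_0,v_1].
This gives a 10×10 integer matrix of rank 6; reducing to Smith normal form yields diagonal entries (1,1,1,1,1,1).

Boundary ∂_3: C_3 → C_2 sends each 3-simplex σ to the alternating sum Σ_i (−1)^i (σ with its i-th vertex removed). For instance
  ∂[v_0,v_1,v_3,v_4] = [v_1,v_3,v_4] − [v_0,v_3,v_4] + [v_0,v_1,v_4] − [v_0,v_1,v_3],
  ∂[v_0,v_1,v_2,v_4] = [v_1,v_2,v_4] − [v_0,v_2,v_4] + [v_0,v_1,v_4] − [v_0,v_1,v_2].
As a 10×5 matrix over Z this has rank 4, with invariant factors (1,1,1,1).

Now H_k = ker ∂_k / im ∂_{k+1}, so:

  H_0: rank C_0 − rank ∂_1 = 5 − 4 = 1, and the invariant factors of ∂_1 are all 1, so H_0 ≅ Z.
  H_1: rank ker ∂_1 − rank ∂_2 = (10 − 4) − 6 = 0, and the invariant factors of ∂_2 are all 1, so H_1 ≅ 0.
  H_2: rank ker ∂_2 − rank ∂_3 = (10 − 6) − 4 = 0, and the invariant factors of ∂_3 are all 1, so H_2 ≅ 0.
  H_3: rank ker ∂_3 − rank ∂_4 = (5 − 4) − 0 = 1, and there is no ∂_4, so H_3 ≅ Z.

Hence the Betti numbers are b_0 = 1, b_1 = 0, b_2 = 0, b_3 = 1.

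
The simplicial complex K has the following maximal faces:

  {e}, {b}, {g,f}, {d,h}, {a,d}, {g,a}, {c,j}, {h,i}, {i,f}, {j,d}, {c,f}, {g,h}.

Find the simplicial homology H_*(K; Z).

H_0 = Z^3,  H_1 = Z^3.

K has 10 vertices, 10 edges.
rank ∂_0 = 0, rank ∂_1 = 7 ⇒ b_0 = 10 − 0 − 7 = 3; all invariant factors of ∂_1 are 1 so no torsion. So H_0 = Z^3.
rank ∂_1 = 7, rank ∂_2 = 0 ⇒ b_1 = 10 − 7 − 0 = 3. So H_1 = Z^3.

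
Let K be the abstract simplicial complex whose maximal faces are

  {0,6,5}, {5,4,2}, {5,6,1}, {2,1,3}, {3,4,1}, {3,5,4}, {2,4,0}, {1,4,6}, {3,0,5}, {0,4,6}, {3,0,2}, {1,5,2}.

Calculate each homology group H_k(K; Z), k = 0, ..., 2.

H_0 ≅ Z,  H_1 ≅ Z/2Z,  H_2 = 0.

Order the vertices as 0 < 1 < 2 < 3 < 4 < 5 < 6. Listing each simplex with vertices in this order, K has dimension 2 with simplices:

  0-simplices (7): [0], [1], [2], [3], [4], [5], [6]
  1-simplices (18): [0,2], [0,3], [0,4], [0,5], [0,6], [1,2], [1,3], [1,4], [1,5], [1,6], [2,3], [2,4], [2,5], [3,4], [3,5], [4,5], [4,6], [5,6]
  2-simplices (12): [0,2,3], [0,2,4], [0,3,5], [0,4,6], [0,5,6], [1,2,3], [1,2,5], [1,3,4], [1,4,6], [1,5,6], [2,4,5], [3,4,5]

giving chain groups C_0 ≅ Z^7, C_1 ≅ Z^18, C_2 ≅ Z^12.

The boundary map ∂_1: C_1 → C_0 sends each edge [p,q] (with p < q) to q − p. For instance
  ∂[3,5] = [5] − [3].
The 7×18 boundary matrix has rank 6 and Smith normal form diag(1,1,1,1,1,1).

The boundary map ∂_2: C_2 → C_1 acts by ∂[p,q,r] = [q,r] − [p,r] + [p,q]. For instance
  ∂[0,4,6] = [4,6] − [0,6] + [0,4],
  ∂[1,2,5] = [2,5] − [1,5] + [1,2].
The 18×12 boundary matrix has rank 12 and Smith normal form diag(1,1,1,1,1,1,1,1,1,1,1,2).

From H_k ≅ ker(∂_k) / im(∂_{k+1}) we obtain:

  H_0: rank C_0 − rank ∂_1 = 7 − 6 = 1, and the invariant factors of ∂_1 are all 1, so H_0 = Z.
  H_1: rank ker ∂_1 − rank ∂_2 = (18 − 6) − 12 = 0, and ∂_2 has invariant factor 2 > 1, so H_1 = Z/2Z.
  H_2: rank ker ∂_2 − rank ∂_3 = (12 − 12) − 0 = 0, and there is no ∂_3, so H_2 = 0.

As a check, the Euler characteristic is 7 − 18 + 12 = 1, which agrees with 1 − 0 + 0 = 1.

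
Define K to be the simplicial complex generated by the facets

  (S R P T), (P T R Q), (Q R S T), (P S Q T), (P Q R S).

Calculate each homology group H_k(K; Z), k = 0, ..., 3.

H_0 ≅ Z,  H_1 = 0,  H_2 = 0,  H_3 ≅ Z.

Take the total order P < Q < R < S < T on the vertex set. Then K (dimension 3) consists of the simplices:

  0-simplices (5): P, Q, R, S, T
  1-simplices (10): PQ, PR, PS, PT, QR, QS, QT, RS, RT, ST
  2-simplices (10): PQR, PQS, PQT, PRS, PRT, PST, QRS, QRT, QST, RST
  3-simplices (5): PQRS, PQRT, PQST, PRST, QRST

giving chain groups C_0 ≅ Z^5, C_1 ≅ Z^10, C_2 ≅ Z^10, C_3 ≅ Z^5.

The boundary map ∂_1: C_1 → C_0 sends each edge [p,q] (with p < q) to q − p. For instance
  ∂PS = S − P.
This gives a 5×10 integer matrix of rank 4; reducing to Smith normal form yields diagonal entries (1,1,1,1).

Boundary ∂_2: C_2 → C_1 acts by ∂[p,q,r] = [q,r] − [p,r] + [p,q]. For instance
  ∂RST = ST − RT + RS,
  ∂QRS = RS − QS + QR.
The 10×10 boundary matrix has rank 6 and Smith normal form diag(1,1,1,1,1,1).

∂_3: C_3 → C_2 sends each 3-simplex σ to the alternating sum Σ_i (−1)^i (σ with its i-th vertex removed). For instance
  ∂PQRS = QRS − PRS + PQS − PQR,
  ∂PQRT = QRT − PRT + PQT − PQR.
The 10×5 boundary matrix has rank 4 and Smith normal form diag(1,1,1,1).

Computing H_k = (kernel of ∂_k) / (image of ∂_{k+1}):

  H_0: rank C_0 − rank ∂_1 = 5 − 4 = 1, and the invariant factors of ∂_1 are all 1, so H_0 = Z.
  H_1: rank ker ∂_1 − rank ∂_2 = (10 − 4) − 6 = 0, and the invariant factors of ∂_2 are all 1, so H_1 = 0.
  H_2: rank ker ∂_2 − rank ∂_3 = (10 − 6) − 4 = 0, and the invariant factors of ∂_3 are all 1, so H_2 = 0.
  H_3: rank ker ∂_3 − rank ∂_4 = (5 − 4) − 0 = 1, and there is no ∂_4, so H_3 = Z.

(K is a triangulation of the 3-sphere S^3.)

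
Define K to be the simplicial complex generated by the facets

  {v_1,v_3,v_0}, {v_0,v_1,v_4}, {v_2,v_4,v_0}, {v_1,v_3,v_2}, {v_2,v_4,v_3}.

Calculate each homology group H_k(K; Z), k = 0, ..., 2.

Fix the vertex order v_0 < v_1 < v_2 < v_3 < v_4 and write every simplex with vertices in increasing order. Then dim K = 2 and the simplices of K are:

  0-simplices (5): [v_0], [v_1], [v_2], [v_3], [v_4]
  1-simplices (10): [v_0,v_1], [v_0,v_2], [v_0,v_3], [v_0,v_4], [v_1,v_2], [v_1,v_3], [v_1,v_4], [v_2,v_3], [v_2,v_4], [v_3,v_4]
  2-simplices (5): [v_0,v_1,v_3], [v_0,v_1,v_4], [v_0,v_2,v_4], [v_1,v_2,v_3], [v_2,v_3,v_4]

so the chain groups are C_0 ≅ Z^5, C_1 ≅ Z^10, C_2 ≅ Z^5.

Boundary ∂_1: C_1 → C_0 sends each edge [p,q] (with p < q) to q − p. For instance
  ∂[v_2,v_4] = [v_4] − [v_2].
As a 5×10 matrix over Z this has rank 4, with invariant factors (1,1,1,1).

The boundary map ∂_2: C_2 → C_1 sends each 2-simplex [p,q,r] to [q,r] − [p,r] + [p,q]. For instance
  ∂[v_1,v_2,v_3] = [v_2,v_3] − [v_1,v_3] + [v_1,v_2],
  ∂[v_0,v_1,v_3] = [v_1,v_3] − [v_0,v_3] + [v_0,v_1].
This gives a 10×5 integer matrix of rank 5; reducing to Smith normal form yields diagonal entries (1,1,1,1,1).

Reading off H_k = ker ∂_k / im ∂_{k+1}:

  H_0: rank C_0 − rank ∂_1 = 5 − 4 = 1, and the invariant factors of ∂_1 are all 1, so H_0 ≅ Z.
  H_1: rank ker ∂_1 − rank ∂_2 = (10 − 4) − 5 = 1, and the invariant factors of ∂_2 are all 1, so H_1 ≅ Z.
  H_2: rank ker ∂_2 − rank ∂_3 = (5 − 5) − 0 = 0, and there is no ∂_3, so H_2 ≅ 0.

As a check, the Euler characteristic is 5 − 10 + 5 = 0, which agrees with 1 − 1 + 0 = 0.

H_0 = Z,  H_1 = Z,  H_2 = 0.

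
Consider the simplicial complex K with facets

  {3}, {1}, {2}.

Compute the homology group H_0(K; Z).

H_0 ≅ Z^3.

Take the total order 1 < 2 < 3 on the vertex set. Then K (dimension 0) consists of the simplices:

  0-simplices (3): [1], [2], [3]

Hence C_0 ≅ Z^3.

From H_k ≅ ker(∂_k) / im(∂_{k+1}) we obtain:

  H_0: rank C_0 − rank ∂_1 = 3 − 0 = 3, and there is no ∂_1, so H_0 ≅ Z^3.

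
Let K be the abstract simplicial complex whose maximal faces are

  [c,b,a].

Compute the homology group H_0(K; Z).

H_0 ≅ Z.

Fix the vertex order a < b < c and write every simplex with vertices in increasing order. Then dim K = 2 and the simplices of K are:

  0-simplices (3): a, b, c
  1-simplices (3): ab, ac, bc
  2-simplices (1): abc

giving chain groups C_0 ≅ Z^3, C_1 ≅ Z^3, C_2 ≅ Z^1.

∂_1: C_1 → C_0 sends each edge [p,q] (with p < q) to q − p. For instance
  ∂ac = c − a.
As a 3×3 matrix over Z this has rank 2, with invariant factors (1,1).

∂_2: C_2 → C_1 maps a triangle to the signed sum of its edges. For instance
  ∂abc = bc − ac + ab.
As a 3×1 matrix over Z this has rank 1, with invariant factors (1).

Computing H_k = (kernel of ∂_k) / (image of ∂_{k+1}):

  H_0: rank C_0 − rank ∂_1 = 3 − 2 = 1, and the invariant factors of ∂_1 are all 1, so H_0 = Z.

(K is a triangulation of the 2-simplex.)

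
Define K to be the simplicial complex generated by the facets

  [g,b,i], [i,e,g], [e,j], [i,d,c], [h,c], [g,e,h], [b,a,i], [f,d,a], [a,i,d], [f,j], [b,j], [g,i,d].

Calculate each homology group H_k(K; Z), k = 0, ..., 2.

K has 10 vertices, 20 edges, 8 triangles.
rank ∂_0 = 0, rank ∂_1 = 9 ⇒ b_0 = 10 − 0 − 9 = 1; all invariant factors of ∂_1 are 1 so no torsion. So H_0 ≅ Z.
rank ∂_1 = 9, rank ∂_2 = 8 ⇒ b_1 = 20 − 9 − 8 = 3; all invariant factors of ∂_2 are 1 so no torsion. So H_1 ≅ Z^3.
rank ∂_2 = 8, rank ∂_3 = 0 ⇒ b_2 = 8 − 8 − 0 = 0. So H_2 ≅ 0.

H_0 = Z,  H_1 = Z^3,  H_2 = 0.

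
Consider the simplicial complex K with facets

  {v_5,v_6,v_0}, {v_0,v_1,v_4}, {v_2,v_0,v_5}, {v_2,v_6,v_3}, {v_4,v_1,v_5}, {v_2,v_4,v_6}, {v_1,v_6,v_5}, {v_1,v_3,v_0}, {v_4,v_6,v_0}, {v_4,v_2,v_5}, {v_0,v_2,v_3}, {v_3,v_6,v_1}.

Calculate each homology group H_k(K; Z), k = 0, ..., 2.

Take the total order v_0 < v_1 < v_2 < v_3 < v_4 < v_5 < v_6 on the vertex set. Then K (dimension 2) consists of the simplices:

  0-simplices (7): [v_0], [v_1], [v_2], [v_3], [v_4], [v_5], [v_6]
  1-simplices (18): (18 of them)
  2-simplices (12): (12 of them)

Hence C_0 ≅ Z^7, C_1 ≅ Z^18, C_2 ≅ Z^12.

The boundary map ∂_1: C_1 → C_0 sends each edge [p,q] (with p < q) to q − p. For instance
  ∂[v_3,v_6] = [v_6] − [v_3].
The resulting 7×18 matrix has rank 6, and its Smith normal form has invariant factors (1,1,1,1,1,1).

∂_2: C_2 → C_1 acts by ∂[p,q,r] = [q,r] − [p,r] + [p,q]. For instance
  ∂[v_0,v_1,v_4] = [v_1,v_4] − [v_0,v_4] + [v_0,v_1],
  ∂[v_1,v_5,v_6] = [v_5,v_6] − [v_1,v_6] + [v_1,v_5].
This gives a 18×12 integer matrix of rank 12; reducing to Smith normal form yields diagonal entries (1,1,1,1,1,1,1,1,1,1,1,2).

From H_k ≅ ker(∂_k) / im(∂_{k+1}) we obtain:

  H_0: rank C_0 − rank ∂_1 = 7 − 6 = 1, and the invariant factors of ∂_1 are all 1, so H_0 ≅ Z.
  H_1: rank ker ∂_1 − rank ∂_2 = (18 − 6) − 12 = 0, and ∂_2 has invariant factor 2 > 1, so H_1 ≅ Z/2.
  H_2: rank ker ∂_2 − rank ∂_3 = (12 − 12) − 0 = 0, and there is no ∂_3, so H_2 ≅ 0.

H_0 ≅ Z,  H_1 ≅ Z/2,  H_2 = 0.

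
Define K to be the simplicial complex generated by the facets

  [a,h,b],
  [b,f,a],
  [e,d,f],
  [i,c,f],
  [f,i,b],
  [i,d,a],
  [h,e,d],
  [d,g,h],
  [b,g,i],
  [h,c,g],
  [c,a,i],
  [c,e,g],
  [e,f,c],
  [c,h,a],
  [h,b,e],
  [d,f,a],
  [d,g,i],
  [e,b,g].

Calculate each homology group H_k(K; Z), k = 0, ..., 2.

H_0 ≅ Z,  H_1 ≅ Z ⊕ Z/2,  H_2 = 0.

Take the total order a < b < c < d < e < f < g < h < i on the vertex set. Then K (dimension 2) consists of the simplices:

  0-simplices (9): a, b, c, d, e, f, g, h, i
  1-simplices (27): ab, ac, ad, af, ah, ai, be, bf, bg, bh, bi, ce, cf, cg, ch, ci, de, df, dg, dh, di, ef, eg, eh, fi, gh, gi
  2-simplices (18): abf, abh, ach, aci, adf, adi, beg, beh, bfi, bgi, cef, ceg, cfi, cgh, def, deh, dgh, dgi

giving chain groups C_0 ≅ Z^9, C_1 ≅ Z^27, C_2 ≅ Z^18.

∂_1: C_1 → C_0 sends each edge [p,q] (with p < q) to q − p.
This gives a 9×27 integer matrix of rank 8; reducing to Smith normal form yields diagonal entries (1,1,1,1,1,1,1,1).

Boundary ∂_2: C_2 → C_1 maps a triangle to the signed sum of its edges. For instance
  ∂ach = ch − ah + ac,
  ∂adf = df − af + ad.
The resulting 27×18 matrix has rank 18, and its Smith normal form has invariant factors (1,1,1,1,1,1,1,1,1,1,1,1,1,1,1,1,1,2).

Computing H_k = (kernel of ∂_k) / (image of ∂_{k+1}):

  H_0: rank C_0 − rank ∂_1 = 9 − 8 = 1, and the invariant factors of ∂_1 are all 1, so H_0 ≅ Z.
  H_1: rank ker ∂_1 − rank ∂_2 = (27 − 8) − 18 = 1, and ∂_2 has invariant factor 2 > 1, so H_1 ≅ Z ⊕ Z/2.
  H_2: rank ker ∂_2 − rank ∂_3 = (18 − 18) − 0 = 0, and there is no ∂_3, so H_2 ≅ 0.

As a check, the Euler characteristic is 9 − 27 + 18 = 0, which agrees with 1 − 1 + 0 = 0.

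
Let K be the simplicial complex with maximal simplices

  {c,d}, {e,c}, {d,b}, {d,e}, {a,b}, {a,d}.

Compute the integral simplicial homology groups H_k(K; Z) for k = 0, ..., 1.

K has 5 vertices, 6 edges.
rank ∂_0 = 0, rank ∂_1 = 4 ⇒ b_0 = 5 − 0 − 4 = 1; all invariant factors of ∂_1 are 1 so no torsion. So H_0 = Z.
rank ∂_1 = 4, rank ∂_2 = 0 ⇒ b_1 = 6 − 4 − 0 = 2. So H_1 = Z^2.

H_0 = Z,  H_1 = Z^2.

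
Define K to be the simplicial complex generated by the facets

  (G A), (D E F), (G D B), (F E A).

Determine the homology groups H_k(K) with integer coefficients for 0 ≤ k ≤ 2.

K has 6 vertices, 9 edges, 3 triangles.
rank ∂_0 = 0, rank ∂_1 = 5 ⇒ b_0 = 6 − 0 − 5 = 1; all invariant factors of ∂_1 are 1 so no torsion. So H_0 ≅ Z.
rank ∂_1 = 5, rank ∂_2 = 3 ⇒ b_1 = 9 − 5 − 3 = 1; all invariant factors of ∂_2 are 1 so no torsion. So H_1 ≅ Z.
rank ∂_2 = 3, rank ∂_3 = 0 ⇒ b_2 = 3 − 3 − 0 = 0. So H_2 ≅ 0.

H_0 ≅ Z,  H_1 ≅ Z,  H_2 = 0.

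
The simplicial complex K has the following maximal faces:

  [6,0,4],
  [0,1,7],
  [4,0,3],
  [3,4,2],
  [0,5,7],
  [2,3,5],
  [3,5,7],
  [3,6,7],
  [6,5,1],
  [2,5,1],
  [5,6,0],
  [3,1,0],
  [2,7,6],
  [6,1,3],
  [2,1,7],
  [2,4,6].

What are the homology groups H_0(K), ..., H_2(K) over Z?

H_0 ≅ Z,  H_1 ≅ Z^2,  H_2 ≅ Z.

We work with the vertex ordering 0 < 1 < 2 < 3 < 4 < 5 < 6 < 7. The simplices of K, each written with vertices in increasing order, are:

  0-simplices (8): [0], [1], [2], [3], [4], [5], [6], [7]
  1-simplices (24): (24 of them)
  2-simplices (16): [0,1,3], [0,1,7], [0,3,4], [0,4,6], [0,5,6], [0,5,7], [1,2,5], [1,2,7], [1,3,6], [1,5,6], [2,3,4], [2,3,5], [2,4,6], [2,6,7], [3,5,7], [3,6,7]

so the chain groups are C_0 ≅ Z^8, C_1 ≅ Z^24, C_2 ≅ Z^16.

∂_1: C_1 → C_0 sends each edge [p,q] (with p < q) to q − p. For instance
  ∂[1,6] = [6] − [1].
This gives a 8×24 integer matrix of rank 7; reducing to Smith normal form yields diagonal entries (1,1,1,1,1,1,1).

Boundary ∂_2: C_2 → C_1 sends each 2-simplex [p,q,r] to [q,r] − [p,r] + [p,q]. For instance
  ∂[2,3,5] = [3,5] − [2,5] + [2,3],
  ∂[3,5,7] = [5,7] − [3,7] + [3,5].
As a 24×16 matrix over Z this has rank 15, with invariant factors (1,1,1,1,1,1,1,1,1,1,1,1,1,1,1).

Reading off H_k = ker ∂_k / im ∂_{k+1}:

  H_0: rank C_0 − rank ∂_1 = 8 − 7 = 1, and the invariant factors of ∂_1 are all 1, so H_0 ≅ Z.
  H_1: rank ker ∂_1 − rank ∂_2 = (24 − 7) − 15 = 2, and the invariant factors of ∂_2 are all 1, so H_1 ≅ Z^2.
  H_2: rank ker ∂_2 − rank ∂_3 = (16 − 15) − 0 = 1, and there is no ∂_3, so H_2 ≅ Z.

(K is a triangulation of the torus T^2.)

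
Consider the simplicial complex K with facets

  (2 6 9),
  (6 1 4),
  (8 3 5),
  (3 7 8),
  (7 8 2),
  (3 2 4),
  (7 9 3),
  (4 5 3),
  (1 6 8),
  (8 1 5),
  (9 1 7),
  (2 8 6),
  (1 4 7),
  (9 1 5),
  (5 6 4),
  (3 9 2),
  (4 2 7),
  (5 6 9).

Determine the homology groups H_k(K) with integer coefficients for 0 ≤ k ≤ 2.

H_0 ≅ Z,  H_1 ≅ Z ⊕ Z_2,  H_2 = 0.

We work with the vertex ordering 1 < 2 < 3 < 4 < 5 < 6 < 7 < 8 < 9. The simplices of K, each written with vertices in increasing order, are:

  0-simplices (9): [1], [2], [3], [4], [5], [6], [7], [8], [9]
  1-simplices (27): (27 of them)
  2-simplices (18): [1,4,6], [1,4,7], [1,5,8], [1,5,9], [1,6,8], [1,7,9], [2,3,4], [2,3,9], [2,4,7], [2,6,8], [2,6,9], [2,7,8], [3,4,5], [3,5,8], [3,7,8], [3,7,9], [4,5,6], [5,6,9]

so the chain groups are C_0 ≅ Z^9, C_1 ≅ Z^27, C_2 ≅ Z^18.

The boundary map ∂_1: C_1 → C_0 sends each edge [p,q] (with p < q) to q − p. For instance
  ∂[3,5] = [5] − [3].
This gives a 9×27 integer matrix of rank 8; reducing to Smith normal form yields diagonal entries (1,1,1,1,1,1,1,1).

Boundary ∂_2: C_2 → C_1 sends each 2-simplex [p,q,r] to [q,r] − [p,r] + [p,q]. For instance
  ∂[3,4,5] = [4,5] − [3,5] + [3,4],
  ∂[1,5,9] = [5,9] − [1,9] + [1,5].
This gives a 27×18 integer matrix of rank 18; reducing to Smith normal form yields diagonal entries (1,1,1,1,1,1,1,1,1,1,1,1,1,1,1,1,1,2).

From H_k ≅ ker(∂_k) / im(∂_{k+1}) we obtain:

  H_0: rank C_0 − rank ∂_1 = 9 − 8 = 1, and the invariant factors of ∂_1 are all 1, so H_0 ≅ Z.
  H_1: rank ker ∂_1 − rank ∂_2 = (27 − 8) − 18 = 1, and ∂_2 has invariant factor 2 > 1, so H_1 ≅ Z ⊕ Z_2.
  H_2: rank ker ∂_2 − rank ∂_3 = (18 − 18) − 0 = 0, and there is no ∂_3, so H_2 ≅ 0.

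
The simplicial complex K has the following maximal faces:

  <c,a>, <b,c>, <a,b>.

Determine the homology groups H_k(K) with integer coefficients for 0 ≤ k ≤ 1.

Take the total order a < b < c on the vertex set. Then K (dimension 1) consists of the simplices:

  0-simplices (3): a, b, c
  1-simplices (3): ab, ac, bc

giving chain groups C_0 ≅ Z^3, C_1 ≅ Z^3.

The boundary map ∂_1: C_1 → C_0 is given by ∂[p,q] = [q] − [p].
As a 3×3 matrix over Z this has rank 2, with invariant factors (1,1).

Now H_k = ker ∂_k / im ∂_{k+1}, so:

  H_0: rank C_0 − rank ∂_1 = 3 − 2 = 1, and the invariant factors of ∂_1 are all 1, so H_0 = Z.
  H_1: rank ker ∂_1 − rank ∂_2 = (3 − 2) − 0 = 1, and there is no ∂_2, so H_1 = Z.

As a check, the Euler characteristic is 3 − 3 = 0, which agrees with 1 − 1 = 0.

H_0 = Z,  H_1 = Z.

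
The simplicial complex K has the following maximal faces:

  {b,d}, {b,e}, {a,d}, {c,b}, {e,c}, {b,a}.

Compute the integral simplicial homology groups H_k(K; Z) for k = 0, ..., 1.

H_0 ≅ Z,  H_1 ≅ Z^2.

K has 5 vertices, 6 edges.
rank ∂_0 = 0, rank ∂_1 = 4 ⇒ b_0 = 5 − 0 − 4 = 1; all invariant factors of ∂_1 are 1 so no torsion. So H_0 ≅ Z.
rank ∂_1 = 4, rank ∂_2 = 0 ⇒ b_1 = 6 − 4 − 0 = 2. So H_1 ≅ Z^2.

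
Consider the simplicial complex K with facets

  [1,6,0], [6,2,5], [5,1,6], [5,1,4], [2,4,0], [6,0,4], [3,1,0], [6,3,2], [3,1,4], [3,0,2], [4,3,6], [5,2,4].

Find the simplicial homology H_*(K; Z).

Order the vertices as 0 < 1 < 2 < 3 < 4 < 5 < 6. Listing each simplex with vertices in this order, K has dimension 2 with simplices:

  0-simplices (7): [0], [1], [2], [3], [4], [5], [6]
  1-simplices (18): [0,1], [0,2], [0,3], [0,4], [0,6], [1,3], [1,4], [1,5], [1,6], [2,3], [2,4], [2,5], [2,6], [3,4], [3,6], [4,5], [4,6], [5,6]
  2-simplices (12): [0,1,3], [0,1,6], [0,2,3], [0,2,4], [0,4,6], [1,3,4], [1,4,5], [1,5,6], [2,3,6], [2,4,5], [2,5,6], [3,4,6]

so the chain groups are C_0 ≅ Z^7, C_1 ≅ Z^18, C_2 ≅ Z^12.

The boundary map ∂_1: C_1 → C_0 is given by ∂[p,q] = [q] − [p]. For instance
  ∂[0,6] = [6] − [0].
As a 7×18 matrix over Z this has rank 6, with invariant factors (1,1,1,1,1,1).

The boundary map ∂_2: C_2 → C_1 sends each 2-simplex [p,q,r] to [q,r] − [p,r] + [p,q]. For instance
  ∂[0,4,6] = [4,6] − [0,6] + [0,4],
  ∂[1,5,6] = [5,6] − [1,6] + [1,5].
This gives a 18×12 integer matrix of rank 12; reducing to Smith normal form yields diagonal entries (1,1,1,1,1,1,1,1,1,1,1,2).

Now H_k = ker ∂_k / im ∂_{k+1}, so:

  H_0: rank C_0 − rank ∂_1 = 7 − 6 = 1, and the invariant factors of ∂_1 are all 1, so H_0 = Z.
  H_1: rank ker ∂_1 − rank ∂_2 = (18 − 6) − 12 = 0, and ∂_2 has invariant factor 2 > 1, so H_1 = Z/2.
  H_2: rank ker ∂_2 − rank ∂_3 = (12 − 12) − 0 = 0, and there is no ∂_3, so H_2 = 0.

As a check, the Euler characteristic is 7 − 18 + 12 = 1, which agrees with 1 − 0 + 0 = 1.
(K is a triangulation of the real projective plane RP^2.)

H_0 = Z,  H_1 = Z/2,  H_2 = 0.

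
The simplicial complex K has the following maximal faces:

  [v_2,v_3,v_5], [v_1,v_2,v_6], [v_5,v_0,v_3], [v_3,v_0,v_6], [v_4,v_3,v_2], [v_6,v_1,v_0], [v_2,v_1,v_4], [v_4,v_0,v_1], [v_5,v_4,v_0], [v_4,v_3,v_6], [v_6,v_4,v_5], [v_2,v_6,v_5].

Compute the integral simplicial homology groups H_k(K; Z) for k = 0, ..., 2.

H_0 = Z,  H_1 = Z/2,  H_2 = 0.

K has 7 vertices, 18 edges, 12 triangles.
rank ∂_0 = 0, rank ∂_1 = 6 ⇒ b_0 = 7 − 0 − 6 = 1; all invariant factors of ∂_1 are 1 so no torsion. So H_0 ≅ Z.
rank ∂_1 = 6, rank ∂_2 = 12 ⇒ b_1 = 18 − 6 − 12 = 0; ∂_2 has invariant factor(s) [2] giving torsion. So H_1 ≅ Z/2.
rank ∂_2 = 12, rank ∂_3 = 0 ⇒ b_2 = 12 − 12 − 0 = 0. So H_2 ≅ 0.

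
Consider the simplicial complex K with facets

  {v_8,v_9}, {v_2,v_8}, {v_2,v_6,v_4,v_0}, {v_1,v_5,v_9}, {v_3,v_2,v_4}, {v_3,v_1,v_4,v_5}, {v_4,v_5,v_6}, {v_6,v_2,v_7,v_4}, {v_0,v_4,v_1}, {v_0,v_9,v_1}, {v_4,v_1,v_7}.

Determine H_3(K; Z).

Fix the vertex order v_0 < v_1 < v_2 < v_3 < v_4 < v_5 < v_6 < v_7 < v_8 < v_9 and write every simplex with vertices in increasing order. Then dim K = 3 and the simplices of K are:

  0-simplices (10): [v_0], [v_1], [v_2], [v_3], [v_4], [v_5], [v_6], [v_7], [v_8], [v_9]
  1-simplices (24): (24 of them)
  2-simplices (17): (17 of them)
  3-simplices (3): [v_0,v_2,v_4,v_6], [v_1,v_3,v_4,v_5], [v_2,v_4,v_6,v_7]

so the chain groups are C_0 ≅ Z^10, C_1 ≅ Z^24, C_2 ≅ Z^17, C_3 ≅ Z^3.

The boundary map ∂_1: C_1 → C_0 maps an edge to its endpoints' difference, ∂[p,q] = q − p. For instance
  ∂[v_0,v_9] = [v_9] − [v_0].
The 10×24 boundary matrix has rank 9 and Smith normal form diag(1,1,1,1,1,1,1,1,1).

Boundary ∂_2: C_2 → C_1 sends each 2-simplex [p,q,r] to [q,r] − [p,r] + [p,q]. For instance
  ∂[v_2,v_6,v_7] = [v_6,v_7] − [v_2,v_7] + [v_2,v_6],
  ∂[v_0,v_2,v_4] = [v_2,v_4] − [v_0,v_4] + [v_0,v_2].
The resulting 24×17 matrix has rank 14, and its Smith normal form has invariant factors (1,1,1,1,1,1,1,1,1,1,1,1,1,1).

∂_3: C_3 → C_2 sends each 3-simplex σ to the alternating sum Σ_i (−1)^i (σ with its i-th vertex removed). For instance
  ∂[v_0,v_2,v_4,v_6] = [v_2,v_4,v_6] − [v_0,v_4,v_6] + [v_0,v_2,v_6] − [v_0,v_2,v_4],
  ∂[v_2,v_4,v_6,v_7] = [v_4,v_6,v_7] − [v_2,v_6,v_7] + [v_2,v_4,v_7] − [v_2,v_4,v_6].
The 17×3 boundary matrix has rank 3 and Smith normal form diag(1,1,1).

Reading off H_k = ker ∂_k / im ∂_{k+1}:

  H_3: rank ker ∂_3 − rank ∂_4 = (3 − 3) − 0 = 0, and there is no ∂_4, so H_3 = 0.

H_3 = 0.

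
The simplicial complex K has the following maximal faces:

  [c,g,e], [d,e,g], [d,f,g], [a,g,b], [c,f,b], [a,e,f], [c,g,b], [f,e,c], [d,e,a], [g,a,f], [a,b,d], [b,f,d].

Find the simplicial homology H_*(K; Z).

H_0 = Z,  H_1 = Z/2Z,  H_2 = 0.

K has 7 vertices, 18 edges, 12 triangles.
rank ∂_0 = 0, rank ∂_1 = 6 ⇒ b_0 = 7 − 0 − 6 = 1; all invariant factors of ∂_1 are 1 so no torsion. So H_0 ≅ Z.
rank ∂_1 = 6, rank ∂_2 = 12 ⇒ b_1 = 18 − 6 − 12 = 0; ∂_2 has invariant factor(s) [2] giving torsion. So H_1 ≅ Z/2Z.
rank ∂_2 = 12, rank ∂_3 = 0 ⇒ b_2 = 12 − 12 − 0 = 0. So H_2 ≅ 0.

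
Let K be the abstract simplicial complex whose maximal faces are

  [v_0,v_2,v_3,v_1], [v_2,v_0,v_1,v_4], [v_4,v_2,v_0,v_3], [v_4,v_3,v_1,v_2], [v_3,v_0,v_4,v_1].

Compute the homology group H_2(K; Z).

H_2 ≅ 0.

Fix the vertex order v_0 < v_1 < v_2 < v_3 < v_4 and write every simplex with vertices in increasing order. Then dim K = 3 and the simplices of K are:

  0-simplices (5): [v_0], [v_1], [v_2], [v_3], [v_4]
  1-simplices (10): [v_0,v_1], [v_0,v_2], [v_0,v_3], [v_0,v_4], [v_1,v_2], [v_1,v_3], [v_1,v_4], [v_2,v_3], [v_2,v_4], [v_3,v_4]
  2-simplices (10): [v_0,v_1,v_2], [v_0,v_1,v_3], [v_0,v_1,v_4], [v_0,v_2,v_3], [v_0,v_2,v_4], [v_0,v_3,v_4], [v_1,v_2,v_3], [v_1,v_2,v_4], [v_1,v_3,v_4], [v_2,v_3,v_4]
  3-simplices (5): [v_0,v_1,v_2,v_3], [v_0,v_1,v_2,v_4], [v_0,v_1,v_3,v_4], [v_0,v_2,v_3,v_4], [v_1,v_2,v_3,v_4]

giving chain groups C_0 ≅ Z^5, C_1 ≅ Z^10, C_2 ≅ Z^10, C_3 ≅ Z^5.

∂_1: C_1 → C_0 maps an edge to its endpoints' difference, ∂[p,q] = q − p. For instance
  ∂[v_0,v_2] = [v_2] − [v_0].
The resulting 5×10 matrix has rank 4, and its Smith normal form has invariant factors (1,1,1,1).

The boundary map ∂_2: C_2 → C_1 acts by ∂[p,q,r] = [q,r] − [p,r] + [p,q]. For instance
  ∂[v_0,v_1,v_4] = [v_1,v_4] − [v_0,v_4] + [v_0,v_1],
  ∂[v_0,v_2,v_4] = [v_2,v_4] − [v_0,v_4] + [v_0,v_2].
The resulting 10×10 matrix has rank 6, and its Smith normal form has invariant factors (1,1,1,1,1,1).

∂_3: C_3 → C_2 sends each 3-simplex σ to the alternating sum Σ_i (−1)^i (σ with its i-th vertex removed). For instance
  ∂[v_1,v_2,v_3,v_4] = [v_2,v_3,v_4] − [v_1,v_3,v_4] + [v_1,v_2,v_4] − [v_1,v_2,v_3],
  ∂[v_0,v_1,v_2,v_3] = [v_1,v_2,v_3] − [v_0,v_2,v_3] + [v_0,v_1,v_3] − [v_0,v_1,v_2].
This gives a 10×5 integer matrix of rank 4; reducing to Smith normal form yields diagonal entries (1,1,1,1).

Reading off H_k = ker ∂_k / im ∂_{k+1}:

  H_2: rank ker ∂_2 − rank ∂_3 = (10 − 6) − 4 = 0, and the invariant factors of ∂_3 are all 1, so H_2 ≅ 0.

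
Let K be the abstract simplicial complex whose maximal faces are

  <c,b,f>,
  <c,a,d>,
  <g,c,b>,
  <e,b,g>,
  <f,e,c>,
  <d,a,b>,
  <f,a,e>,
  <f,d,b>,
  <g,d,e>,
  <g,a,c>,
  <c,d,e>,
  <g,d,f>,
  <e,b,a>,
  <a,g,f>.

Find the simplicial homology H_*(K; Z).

H_0 = Z,  H_1 = Z^2,  H_2 = Z.

We work with the vertex ordering a < b < c < d < e < f < g. The simplices of K, each written with vertices in increasing order, are:

  0-simplices (7): a, b, c, d, e, f, g
  1-simplices (21): ab, ac, ad, ae, af, ag, bc, bd, be, bf, bg, cd, ce, cf, cg, de, df, dg, ef, eg, fg
  2-simplices (14): abd, abe, acd, acg, aef, afg, bcf, bcg, bdf, beg, cde, cef, deg, dfg

Hence C_0 ≅ Z^7, C_1 ≅ Z^21, C_2 ≅ Z^14.

∂_1: C_1 → C_0 maps an edge to its endpoints' difference, ∂[p,q] = q − p. For instance
  ∂ac = c − a.
The resulting 7×21 matrix has rank 6, and its Smith normal form has invariant factors (1,1,1,1,1,1).

The boundary map ∂_2: C_2 → C_1 sends each 2-simplex [p,q,r] to [q,r] − [p,r] + [p,q]. For instance
  ∂deg = eg − dg + de,
  ∂bcg = cg − bg + bc.
The 21×14 boundary matrix has rank 13 and Smith normal form diag(1,1,1,1,1,1,1,1,1,1,1,1,1).

Reading off H_k = ker ∂_k / im ∂_{k+1}:

  H_0: rank C_0 − rank ∂_1 = 7 − 6 = 1, and the invariant factors of ∂_1 are all 1, so H_0 ≅ Z.
  H_1: rank ker ∂_1 − rank ∂_2 = (21 − 6) − 13 = 2, and the invariant factors of ∂_2 are all 1, so H_1 ≅ Z^2.
  H_2: rank ker ∂_2 − rank ∂_3 = (14 − 13) − 0 = 1, and there is no ∂_3, so H_2 ≅ Z.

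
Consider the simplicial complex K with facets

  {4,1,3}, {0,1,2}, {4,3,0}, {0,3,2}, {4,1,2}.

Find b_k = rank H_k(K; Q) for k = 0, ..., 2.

We work with the vertex ordering 0 < 1 < 2 < 3 < 4. The simplices of K, each written with vertices in increasing order, are:

  0-simplices (5): [0], [1], [2], [3], [4]
  1-simplices (10): [0,1], [0,2], [0,3], [0,4], [1,2], [1,3], [1,4], [2,3], [2,4], [3,4]
  2-simplices (5): [0,1,2], [0,2,3], [0,3,4], [1,2,4], [1,3,4]

so the chain groups are C_0 ≅ Z^5, C_1 ≅ Z^10, C_2 ≅ Z^5.

∂_1: C_1 → C_0 sends each edge [p,q] (with p < q) to q − p.
This gives a 5×10 integer matrix of rank 4; reducing to Smith normal form yields diagonal entries (1,1,1,1).

The boundary map ∂_2: C_2 → C_1 acts by ∂[p,q,r] = [q,r] − [p,r] + [p,q]. For instance
  ∂[0,1,2] = [1,2] − [0,2] + [0,1],
  ∂[1,3,4] = [3,4] − [1,4] + [1,3].
This gives a 10×5 integer matrix of rank 5; reducing to Smith normal form yields diagonal entries (1,1,1,1,1).

Reading off H_k = ker ∂_k / im ∂_{k+1}:

  H_0: rank C_0 − rank ∂_1 = 5 − 4 = 1, and the invariant factors of ∂_1 are all 1, so H_0 ≅ Z.
  H_1: rank ker ∂_1 − rank ∂_2 = (10 − 4) − 5 = 1, and the invariant factors of ∂_2 are all 1, so H_1 ≅ Z.
  H_2: rank ker ∂_2 − rank ∂_3 = (5 − 5) − 0 = 0, and there is no ∂_3, so H_2 ≅ 0.

Hence the Betti numbers are b_0 = 1, b_1 = 1, b_2 = 0.

b_0 = 1, b_1 = 1, b_2 = 0.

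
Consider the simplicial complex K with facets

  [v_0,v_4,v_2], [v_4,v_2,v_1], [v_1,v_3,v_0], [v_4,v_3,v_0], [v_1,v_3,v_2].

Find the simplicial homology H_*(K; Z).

H_0 = Z,  H_1 = Z,  H_2 = 0.

Order the vertices as v_0 < v_1 < v_2 < v_3 < v_4. Listing each simplex with vertices in this order, K has dimension 2 with simplices:

  0-simplices (5): [v_0], [v_1], [v_2], [v_3], [v_4]
  1-simplices (10): [v_0,v_1], [v_0,v_2], [v_0,v_3], [v_0,v_4], [v_1,v_2], [v_1,v_3], [v_1,v_4], [v_2,v_3], [v_2,v_4], [v_3,v_4]
  2-simplices (5): [v_0,v_1,v_3], [v_0,v_2,v_4], [v_0,v_3,v_4], [v_1,v_2,v_3], [v_1,v_2,v_4]

giving chain groups C_0 ≅ Z^5, C_1 ≅ Z^10, C_2 ≅ Z^5.

Boundary ∂_1: C_1 → C_0 is given by ∂[p,q] = [q] − [p].
The resulting 5×10 matrix has rank 4, and its Smith normal form has invariant factors (1,1,1,1).

The boundary map ∂_2: C_2 → C_1 sends each 2-simplex [p,q,r] to [q,r] − [p,r] + [p,q]. For instance
  ∂[v_0,v_2,v_4] = [v_2,v_4] − [v_0,v_4] + [v_0,v_2],
  ∂[v_1,v_2,v_3] = [v_2,v_3] − [v_1,v_3] + [v_1,v_2].
The resulting 10×5 matrix has rank 5, and its Smith normal form has invariant factors (1,1,1,1,1).

Now H_k = ker ∂_k / im ∂_{k+1}, so:

  H_0: rank C_0 − rank ∂_1 = 5 − 4 = 1, and the invariant factors of ∂_1 are all 1, so H_0 ≅ Z.
  H_1: rank ker ∂_1 − rank ∂_2 = (10 − 4) − 5 = 1, and the invariant factors of ∂_2 are all 1, so H_1 ≅ Z.
  H_2: rank ker ∂_2 − rank ∂_3 = (5 − 5) − 0 = 0, and there is no ∂_3, so H_2 ≅ 0.

As a check, the Euler characteristic is 5 − 10 + 5 = 0, which agrees with 1 − 1 + 0 = 0.
(K is a triangulation of the Möbius band.)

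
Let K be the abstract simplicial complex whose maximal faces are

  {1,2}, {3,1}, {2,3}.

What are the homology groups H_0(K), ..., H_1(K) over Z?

Order the vertices as 1 < 2 < 3. Listing each simplex with vertices in this order, K has dimension 1 with simplices:

  0-simplices (3): [1], [2], [3]
  1-simplices (3): [1,2], [1,3], [2,3]

giving chain groups C_0 ≅ Z^3, C_1 ≅ Z^3.

Boundary ∂_1: C_1 → C_0 sends each edge [p,q] (with p < q) to q − p. For instance
  ∂[1,3] = [3] − [1].
As a 3×3 matrix over Z this has rank 2, with invariant factors (1,1).

Now H_k = ker ∂_k / im ∂_{k+1}, so:

  H_0: rank C_0 − rank ∂_1 = 3 − 2 = 1, and the invariant factors of ∂_1 are all 1, so H_0 = Z.
  H_1: rank ker ∂_1 − rank ∂_2 = (3 − 2) − 0 = 1, and there is no ∂_2, so H_1 = Z.

(K is a triangulation of the circle S^1.)

H_0 ≅ Z,  H_1 ≅ Z.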